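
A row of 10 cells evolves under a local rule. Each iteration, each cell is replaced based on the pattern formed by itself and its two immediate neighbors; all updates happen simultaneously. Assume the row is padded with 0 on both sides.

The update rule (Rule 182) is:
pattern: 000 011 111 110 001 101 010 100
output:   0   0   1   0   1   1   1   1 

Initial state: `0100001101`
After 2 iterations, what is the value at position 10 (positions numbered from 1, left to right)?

0

1110010011
0101111100
position 10 holds 0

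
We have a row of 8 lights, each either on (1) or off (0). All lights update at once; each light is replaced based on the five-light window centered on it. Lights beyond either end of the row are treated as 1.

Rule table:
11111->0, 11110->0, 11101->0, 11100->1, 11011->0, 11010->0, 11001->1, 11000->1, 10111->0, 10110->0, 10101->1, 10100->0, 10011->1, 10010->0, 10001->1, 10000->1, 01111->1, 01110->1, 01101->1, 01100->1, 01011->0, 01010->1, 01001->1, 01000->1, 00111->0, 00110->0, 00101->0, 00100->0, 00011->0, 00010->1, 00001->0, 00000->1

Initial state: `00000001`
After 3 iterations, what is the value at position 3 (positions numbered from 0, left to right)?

11111000
00001110
11000100
position 3 holds 0

0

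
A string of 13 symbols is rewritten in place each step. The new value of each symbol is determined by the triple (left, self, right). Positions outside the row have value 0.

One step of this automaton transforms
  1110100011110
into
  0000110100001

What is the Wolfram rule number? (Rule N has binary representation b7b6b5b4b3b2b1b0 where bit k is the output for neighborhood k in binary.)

position 1: 111 → 0  (bit 7 = 0)
position 2: 110 → 0  (bit 6 = 0)
position 3: 101 → 0  (bit 5 = 0)
position 5: 100 → 1  (bit 4 = 1)
position 0: 011 → 0  (bit 3 = 0)
position 4: 010 → 1  (bit 2 = 1)
position 7: 001 → 1  (bit 1 = 1)
position 6: 000 → 0  (bit 0 = 0)
bits b7..b0 = 00010110 = 22

22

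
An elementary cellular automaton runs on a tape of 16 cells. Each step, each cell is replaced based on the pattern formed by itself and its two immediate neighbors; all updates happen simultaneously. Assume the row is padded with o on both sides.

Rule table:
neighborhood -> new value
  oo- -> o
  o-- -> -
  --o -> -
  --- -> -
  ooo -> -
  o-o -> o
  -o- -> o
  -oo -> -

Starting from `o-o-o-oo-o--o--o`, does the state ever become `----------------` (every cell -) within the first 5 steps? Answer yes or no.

step 1: oooooo-ooo--o---
step 2: -----oo--o--o---
step 3: ------o--o--o---
step 4: ------o--o--o---  (fixed point — unchanged through step 5)
step 5 is ------o--o--o---, still not uniform -

no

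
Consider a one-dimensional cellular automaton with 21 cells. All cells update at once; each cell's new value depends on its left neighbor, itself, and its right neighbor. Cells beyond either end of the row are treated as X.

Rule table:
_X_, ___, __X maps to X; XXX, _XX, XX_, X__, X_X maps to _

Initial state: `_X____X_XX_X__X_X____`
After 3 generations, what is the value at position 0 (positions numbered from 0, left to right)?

_

_X_XXXX____X_XX_X_XXX
_X______XXXX____X____
_X_XXXXX_____XXXX_XXX
position 0 holds _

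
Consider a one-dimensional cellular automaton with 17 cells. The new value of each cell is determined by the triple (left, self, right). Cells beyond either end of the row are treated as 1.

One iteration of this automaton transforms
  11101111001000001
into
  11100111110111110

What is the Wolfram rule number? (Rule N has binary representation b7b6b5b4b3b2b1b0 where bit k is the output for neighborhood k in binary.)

211

position 0: 111 → 1  (bit 7 = 1)
position 2: 110 → 1  (bit 6 = 1)
position 3: 101 → 0  (bit 5 = 0)
position 8: 100 → 1  (bit 4 = 1)
position 4: 011 → 0  (bit 3 = 0)
position 10: 010 → 0  (bit 2 = 0)
position 9: 001 → 1  (bit 1 = 1)
position 12: 000 → 1  (bit 0 = 1)
bits b7..b0 = 11010011 = 211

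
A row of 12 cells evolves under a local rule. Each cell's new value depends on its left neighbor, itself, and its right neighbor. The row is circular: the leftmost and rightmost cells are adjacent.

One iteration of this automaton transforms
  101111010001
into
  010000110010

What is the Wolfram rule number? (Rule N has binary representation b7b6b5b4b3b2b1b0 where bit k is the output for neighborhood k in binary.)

position 3: 111 → 0  (bit 7 = 0)
position 0: 110 → 0  (bit 6 = 0)
position 1: 101 → 1  (bit 5 = 1)
position 8: 100 → 0  (bit 4 = 0)
position 2: 011 → 0  (bit 3 = 0)
position 7: 010 → 1  (bit 2 = 1)
position 10: 001 → 1  (bit 1 = 1)
position 9: 000 → 0  (bit 0 = 0)
bits b7..b0 = 00100110 = 38

38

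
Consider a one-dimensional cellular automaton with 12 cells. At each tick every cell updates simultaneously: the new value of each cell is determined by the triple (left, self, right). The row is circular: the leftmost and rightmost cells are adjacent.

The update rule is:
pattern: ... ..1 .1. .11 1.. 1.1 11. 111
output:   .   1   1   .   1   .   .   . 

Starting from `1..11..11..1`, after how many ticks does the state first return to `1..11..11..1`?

.11..11..11.
1..11..11..1

2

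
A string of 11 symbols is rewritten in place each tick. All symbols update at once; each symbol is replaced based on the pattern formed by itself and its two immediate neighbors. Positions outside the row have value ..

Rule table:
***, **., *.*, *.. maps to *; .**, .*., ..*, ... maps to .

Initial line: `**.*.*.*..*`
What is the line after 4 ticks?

....**.*.*.

tick 1: .**.*.*.*..
tick 2: ..**.*.*.*.
tick 3: ...**.*.*.*
tick 4: ....**.*.*.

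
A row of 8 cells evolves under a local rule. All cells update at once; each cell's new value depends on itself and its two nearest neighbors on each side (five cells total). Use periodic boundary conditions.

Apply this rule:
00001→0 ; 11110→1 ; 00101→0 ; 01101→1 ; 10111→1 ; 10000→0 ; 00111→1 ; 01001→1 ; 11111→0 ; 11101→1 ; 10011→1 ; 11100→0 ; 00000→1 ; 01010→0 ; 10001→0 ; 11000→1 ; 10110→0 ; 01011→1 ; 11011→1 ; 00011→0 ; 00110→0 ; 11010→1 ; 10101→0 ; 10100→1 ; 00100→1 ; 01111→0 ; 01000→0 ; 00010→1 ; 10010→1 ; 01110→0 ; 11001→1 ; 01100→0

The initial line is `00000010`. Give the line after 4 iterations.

10011101

iteration 1: 01110110
iteration 2: 11011001
iteration 3: 01100111
iteration 4: 10011101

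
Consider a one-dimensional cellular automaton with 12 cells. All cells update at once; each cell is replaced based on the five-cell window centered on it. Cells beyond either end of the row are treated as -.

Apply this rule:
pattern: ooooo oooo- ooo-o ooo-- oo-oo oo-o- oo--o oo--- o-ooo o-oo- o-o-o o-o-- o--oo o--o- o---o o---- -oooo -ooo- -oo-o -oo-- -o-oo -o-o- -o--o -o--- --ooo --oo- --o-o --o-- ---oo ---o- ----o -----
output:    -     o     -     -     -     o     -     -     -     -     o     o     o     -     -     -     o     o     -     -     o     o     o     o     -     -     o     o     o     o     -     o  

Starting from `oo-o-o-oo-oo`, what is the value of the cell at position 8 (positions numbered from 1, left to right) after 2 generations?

--ooooo-----
-o-o-o---ooo
position 8 holds -

-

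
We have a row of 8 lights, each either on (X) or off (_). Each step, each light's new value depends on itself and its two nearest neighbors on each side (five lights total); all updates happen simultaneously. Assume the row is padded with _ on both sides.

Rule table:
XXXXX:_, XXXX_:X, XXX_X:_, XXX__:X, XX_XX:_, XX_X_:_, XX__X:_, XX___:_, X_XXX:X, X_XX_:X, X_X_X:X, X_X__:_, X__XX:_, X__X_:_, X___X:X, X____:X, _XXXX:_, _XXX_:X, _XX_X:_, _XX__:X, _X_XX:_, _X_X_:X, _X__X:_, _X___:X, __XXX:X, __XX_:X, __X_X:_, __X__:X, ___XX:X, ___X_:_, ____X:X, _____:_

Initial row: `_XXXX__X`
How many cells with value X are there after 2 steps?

4

XX_XX__X
X__XX__X
count of X: 4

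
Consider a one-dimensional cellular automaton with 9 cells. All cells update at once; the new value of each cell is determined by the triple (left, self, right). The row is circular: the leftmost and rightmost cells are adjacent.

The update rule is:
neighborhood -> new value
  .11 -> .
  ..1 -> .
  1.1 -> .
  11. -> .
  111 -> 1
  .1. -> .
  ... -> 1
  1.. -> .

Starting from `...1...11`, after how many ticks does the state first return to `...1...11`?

2

.1...1...
...1...11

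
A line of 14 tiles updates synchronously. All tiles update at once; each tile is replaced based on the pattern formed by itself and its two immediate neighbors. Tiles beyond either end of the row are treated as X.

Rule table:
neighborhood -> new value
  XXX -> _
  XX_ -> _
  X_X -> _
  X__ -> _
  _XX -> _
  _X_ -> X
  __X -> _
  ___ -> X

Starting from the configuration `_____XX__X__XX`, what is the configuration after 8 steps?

_XXX_____X____
_____XXX_X_XX_
_XXX_____X____  (repeats step 1; period 2)
step 8: _____XXX_X_XX_

_____XXX_X_XX_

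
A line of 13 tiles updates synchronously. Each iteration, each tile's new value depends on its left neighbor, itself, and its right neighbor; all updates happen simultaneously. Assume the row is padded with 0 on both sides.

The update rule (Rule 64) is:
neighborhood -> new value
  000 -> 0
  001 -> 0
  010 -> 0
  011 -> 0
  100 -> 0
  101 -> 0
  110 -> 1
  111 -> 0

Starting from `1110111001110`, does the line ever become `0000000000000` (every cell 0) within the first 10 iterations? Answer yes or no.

iteration 1: 0010001000010
iteration 2: 0000000000000
all cells are 0 at iteration 2

yes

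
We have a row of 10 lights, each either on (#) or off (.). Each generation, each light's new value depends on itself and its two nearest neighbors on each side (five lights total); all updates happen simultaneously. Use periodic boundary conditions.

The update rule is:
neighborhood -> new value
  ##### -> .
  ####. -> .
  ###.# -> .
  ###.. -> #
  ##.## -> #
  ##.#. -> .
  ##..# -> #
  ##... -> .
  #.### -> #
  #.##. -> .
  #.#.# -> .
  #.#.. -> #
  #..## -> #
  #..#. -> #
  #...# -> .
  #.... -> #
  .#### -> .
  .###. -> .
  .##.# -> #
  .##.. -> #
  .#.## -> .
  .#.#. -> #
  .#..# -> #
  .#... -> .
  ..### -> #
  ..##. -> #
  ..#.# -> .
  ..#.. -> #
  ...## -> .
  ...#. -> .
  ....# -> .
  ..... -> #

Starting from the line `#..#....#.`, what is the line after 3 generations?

.##..#...#

generation 1: ####.#...#
generation 2: .....#...#
generation 3: .##..#...#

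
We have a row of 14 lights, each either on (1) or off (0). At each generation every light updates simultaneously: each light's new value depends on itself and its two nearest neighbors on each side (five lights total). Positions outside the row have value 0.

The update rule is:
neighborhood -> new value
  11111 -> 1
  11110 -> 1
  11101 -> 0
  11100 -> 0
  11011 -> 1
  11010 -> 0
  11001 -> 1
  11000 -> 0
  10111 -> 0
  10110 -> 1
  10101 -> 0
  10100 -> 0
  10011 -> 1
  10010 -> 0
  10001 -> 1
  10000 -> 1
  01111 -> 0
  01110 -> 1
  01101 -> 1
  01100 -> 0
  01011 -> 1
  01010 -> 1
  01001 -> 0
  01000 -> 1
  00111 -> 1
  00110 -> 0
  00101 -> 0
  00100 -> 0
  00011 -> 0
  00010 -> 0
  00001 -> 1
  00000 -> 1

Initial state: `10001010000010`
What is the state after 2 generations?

generation 1: 01100101111001
generation 2: 00010010010100

00010010010100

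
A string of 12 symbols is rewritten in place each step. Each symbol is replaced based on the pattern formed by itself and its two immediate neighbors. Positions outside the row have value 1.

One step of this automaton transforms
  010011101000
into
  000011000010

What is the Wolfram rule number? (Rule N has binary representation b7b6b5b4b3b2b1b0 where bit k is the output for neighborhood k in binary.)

position 5: 111 → 1  (bit 7 = 1)
position 6: 110 → 0  (bit 6 = 0)
position 0: 101 → 0  (bit 5 = 0)
position 2: 100 → 0  (bit 4 = 0)
position 4: 011 → 1  (bit 3 = 1)
position 1: 010 → 0  (bit 2 = 0)
position 3: 001 → 0  (bit 1 = 0)
position 10: 000 → 1  (bit 0 = 1)
bits b7..b0 = 10001001 = 137

137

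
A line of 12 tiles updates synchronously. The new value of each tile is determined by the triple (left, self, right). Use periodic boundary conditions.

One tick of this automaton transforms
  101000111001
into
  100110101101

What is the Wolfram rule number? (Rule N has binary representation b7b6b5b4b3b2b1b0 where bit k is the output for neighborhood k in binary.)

89

position 7: 111 → 0  (bit 7 = 0)
position 0: 110 → 1  (bit 6 = 1)
position 1: 101 → 0  (bit 5 = 0)
position 3: 100 → 1  (bit 4 = 1)
position 6: 011 → 1  (bit 3 = 1)
position 2: 010 → 0  (bit 2 = 0)
position 5: 001 → 0  (bit 1 = 0)
position 4: 000 → 1  (bit 0 = 1)
bits b7..b0 = 01011001 = 89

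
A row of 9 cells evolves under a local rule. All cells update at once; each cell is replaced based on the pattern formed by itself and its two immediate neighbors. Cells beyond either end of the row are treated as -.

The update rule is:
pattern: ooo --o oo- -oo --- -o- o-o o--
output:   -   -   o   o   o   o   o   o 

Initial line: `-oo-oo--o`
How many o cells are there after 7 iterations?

4

iteration 1: -oooooo-o
iteration 2: -o----ooo
iteration 3: -oooo-o-o
iteration 4: -o--ooooo
iteration 5: -oo-o---o
iteration 6: -oooooo-o  (repeats iteration 1; period 5)
iteration 7: -o----ooo
count of o: 4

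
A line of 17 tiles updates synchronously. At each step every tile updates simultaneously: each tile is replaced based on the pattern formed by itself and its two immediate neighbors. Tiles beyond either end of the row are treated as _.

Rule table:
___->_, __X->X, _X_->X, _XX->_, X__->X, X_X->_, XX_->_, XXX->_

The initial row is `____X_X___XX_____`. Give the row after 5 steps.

XX_XXXX___X_X___X

___XX_XX_X__X____
__X______XXXXX___
_XXX____X_____X__
X___X__XXX___XXX_
XX_XXXX___X_X___X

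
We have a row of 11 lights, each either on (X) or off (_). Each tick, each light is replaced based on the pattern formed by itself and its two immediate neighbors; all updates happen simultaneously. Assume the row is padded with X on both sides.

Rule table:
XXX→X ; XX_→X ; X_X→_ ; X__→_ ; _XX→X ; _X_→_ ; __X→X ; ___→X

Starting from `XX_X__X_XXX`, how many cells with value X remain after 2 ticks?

8

XX___X__XXX
XX_XX__XXXX
count of X: 8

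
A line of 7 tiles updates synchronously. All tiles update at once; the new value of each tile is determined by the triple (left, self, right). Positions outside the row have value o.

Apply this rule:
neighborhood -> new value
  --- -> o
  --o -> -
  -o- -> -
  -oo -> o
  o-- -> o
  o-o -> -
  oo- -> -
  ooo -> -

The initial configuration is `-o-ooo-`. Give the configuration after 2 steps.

---o---
oo--oo-

oo--oo-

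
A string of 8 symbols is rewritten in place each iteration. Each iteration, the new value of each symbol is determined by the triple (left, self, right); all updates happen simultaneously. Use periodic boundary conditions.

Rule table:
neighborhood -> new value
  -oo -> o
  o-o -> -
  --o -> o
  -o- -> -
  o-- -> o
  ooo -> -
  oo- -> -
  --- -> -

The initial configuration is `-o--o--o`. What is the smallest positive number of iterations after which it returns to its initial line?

iteration 1: --oo-oo-
iteration 2: -oo--o-o
iteration 3: -o-oo---
iteration 4: o--o-o--
iteration 5: -oo---oo
iteration 6: -o-o-oo-
iteration 7: o----o-o
iteration 8: -o--o--o

8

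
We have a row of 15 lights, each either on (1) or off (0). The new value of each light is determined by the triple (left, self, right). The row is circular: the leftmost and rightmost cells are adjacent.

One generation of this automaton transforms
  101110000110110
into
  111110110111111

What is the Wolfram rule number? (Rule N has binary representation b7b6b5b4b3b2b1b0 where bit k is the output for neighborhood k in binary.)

position 3: 111 → 1  (bit 7 = 1)
position 4: 110 → 1  (bit 6 = 1)
position 1: 101 → 1  (bit 5 = 1)
position 5: 100 → 0  (bit 4 = 0)
position 2: 011 → 1  (bit 3 = 1)
position 0: 010 → 1  (bit 2 = 1)
position 8: 001 → 0  (bit 1 = 0)
position 6: 000 → 1  (bit 0 = 1)
bits b7..b0 = 11101101 = 237

237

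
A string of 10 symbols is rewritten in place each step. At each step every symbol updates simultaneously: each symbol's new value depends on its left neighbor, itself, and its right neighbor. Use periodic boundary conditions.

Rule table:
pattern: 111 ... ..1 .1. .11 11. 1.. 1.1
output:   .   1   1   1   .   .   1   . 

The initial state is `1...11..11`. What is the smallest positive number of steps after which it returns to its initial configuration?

step 1: .111..11..
step 2: 1...11..11

2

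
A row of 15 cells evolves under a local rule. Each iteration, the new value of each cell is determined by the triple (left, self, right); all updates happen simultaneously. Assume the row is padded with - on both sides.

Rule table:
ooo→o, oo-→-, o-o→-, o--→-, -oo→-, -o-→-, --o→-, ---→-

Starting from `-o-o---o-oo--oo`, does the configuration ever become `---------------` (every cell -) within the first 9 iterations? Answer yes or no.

yes

---------------
all cells are - at iteration 1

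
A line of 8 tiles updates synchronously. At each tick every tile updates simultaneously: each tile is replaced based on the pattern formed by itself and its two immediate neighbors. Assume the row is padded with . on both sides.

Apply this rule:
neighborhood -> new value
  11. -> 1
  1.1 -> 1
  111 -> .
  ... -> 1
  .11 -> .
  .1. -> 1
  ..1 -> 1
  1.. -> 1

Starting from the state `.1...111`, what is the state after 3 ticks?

1111...1

11111..1
....1111
1111...1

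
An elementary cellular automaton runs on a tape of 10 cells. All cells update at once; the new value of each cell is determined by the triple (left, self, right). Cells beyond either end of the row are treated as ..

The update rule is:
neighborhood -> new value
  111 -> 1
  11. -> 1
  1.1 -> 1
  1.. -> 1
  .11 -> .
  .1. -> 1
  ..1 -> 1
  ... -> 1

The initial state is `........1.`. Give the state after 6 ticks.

1.11.11111

1111111111
.111111111
1.11111111
11.1111111
.11.111111
1.11.11111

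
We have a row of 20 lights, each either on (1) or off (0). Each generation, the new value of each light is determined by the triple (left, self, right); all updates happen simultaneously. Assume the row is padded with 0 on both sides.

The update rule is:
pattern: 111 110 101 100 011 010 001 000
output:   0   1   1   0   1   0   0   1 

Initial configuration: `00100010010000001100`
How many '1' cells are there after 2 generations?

11

generation 1: 10001000000111101101
generation 2: 00100011110100111110
count of 1: 11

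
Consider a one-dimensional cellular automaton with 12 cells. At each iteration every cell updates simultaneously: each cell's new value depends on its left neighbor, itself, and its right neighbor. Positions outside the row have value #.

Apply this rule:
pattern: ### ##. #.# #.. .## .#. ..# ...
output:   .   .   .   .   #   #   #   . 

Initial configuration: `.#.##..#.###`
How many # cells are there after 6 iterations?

6

iteration 1: .#.#..##.#..
iteration 2: .#.#.##..#.#
iteration 3: .#.#.#..##.#
iteration 4: .#.#.#.##..#
iteration 5: .#.#.#.#..##
iteration 6: .#.#.#.#.##.
count of #: 6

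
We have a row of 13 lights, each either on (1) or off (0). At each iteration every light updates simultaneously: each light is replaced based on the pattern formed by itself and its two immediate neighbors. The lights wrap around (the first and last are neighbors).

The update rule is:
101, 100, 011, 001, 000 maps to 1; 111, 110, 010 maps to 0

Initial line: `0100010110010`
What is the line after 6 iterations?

1101100110110

1011101101101
0110011011011
1101110110110
1011001101101
0110111011011
1101100110110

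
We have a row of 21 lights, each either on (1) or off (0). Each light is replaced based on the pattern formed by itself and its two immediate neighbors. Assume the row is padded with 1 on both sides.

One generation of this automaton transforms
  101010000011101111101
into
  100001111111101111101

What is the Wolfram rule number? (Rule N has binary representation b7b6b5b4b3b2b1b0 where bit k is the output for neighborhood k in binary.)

position 11: 111 → 1  (bit 7 = 1)
position 0: 110 → 1  (bit 6 = 1)
position 1: 101 → 0  (bit 5 = 0)
position 5: 100 → 1  (bit 4 = 1)
position 10: 011 → 1  (bit 3 = 1)
position 2: 010 → 0  (bit 2 = 0)
position 9: 001 → 1  (bit 1 = 1)
position 6: 000 → 1  (bit 0 = 1)
bits b7..b0 = 11011011 = 219

219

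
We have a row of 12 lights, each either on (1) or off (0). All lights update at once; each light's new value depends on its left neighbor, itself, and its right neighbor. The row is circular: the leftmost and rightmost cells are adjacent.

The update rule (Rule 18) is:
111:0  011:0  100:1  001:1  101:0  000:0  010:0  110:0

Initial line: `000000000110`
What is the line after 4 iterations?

101001010000

000000001001
100000010110
010000100000
101001010000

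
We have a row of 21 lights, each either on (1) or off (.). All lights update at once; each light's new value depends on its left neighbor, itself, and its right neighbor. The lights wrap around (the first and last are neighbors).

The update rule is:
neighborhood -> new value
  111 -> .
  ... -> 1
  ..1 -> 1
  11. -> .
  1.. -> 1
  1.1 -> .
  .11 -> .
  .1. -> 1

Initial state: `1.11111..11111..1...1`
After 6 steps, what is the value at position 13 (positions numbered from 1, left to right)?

1

.......11.....111111.
1111111..11111......1
.......11.....111111.  (repeats step 1; period 2)
step 6: 1111111..11111......1
position 13 holds 1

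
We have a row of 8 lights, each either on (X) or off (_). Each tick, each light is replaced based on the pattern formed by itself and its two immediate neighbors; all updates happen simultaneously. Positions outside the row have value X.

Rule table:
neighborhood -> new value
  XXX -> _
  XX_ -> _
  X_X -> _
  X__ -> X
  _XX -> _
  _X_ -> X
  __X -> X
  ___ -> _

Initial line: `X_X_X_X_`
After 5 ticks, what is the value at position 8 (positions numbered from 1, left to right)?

__X_X_X_
XXX_X_X_
____X_X_
X__XX_X_
_XX___X_
position 8 holds _

_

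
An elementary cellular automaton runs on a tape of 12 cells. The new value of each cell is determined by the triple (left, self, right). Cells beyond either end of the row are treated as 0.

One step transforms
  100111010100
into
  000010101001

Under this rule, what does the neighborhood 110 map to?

At position 5 the neighborhood is 110; the next row has 0 there.

0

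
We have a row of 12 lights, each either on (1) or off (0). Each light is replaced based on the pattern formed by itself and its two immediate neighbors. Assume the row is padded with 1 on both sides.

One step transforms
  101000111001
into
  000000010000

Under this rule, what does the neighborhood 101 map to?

At position 1 the neighborhood is 101; the next row has 0 there.

0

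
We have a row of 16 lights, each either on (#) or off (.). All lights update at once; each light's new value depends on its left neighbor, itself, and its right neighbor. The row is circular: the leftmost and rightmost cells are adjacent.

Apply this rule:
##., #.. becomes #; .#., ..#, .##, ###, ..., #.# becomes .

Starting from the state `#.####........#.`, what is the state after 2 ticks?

tick 1: .....##.........
tick 2: ......##........

......##........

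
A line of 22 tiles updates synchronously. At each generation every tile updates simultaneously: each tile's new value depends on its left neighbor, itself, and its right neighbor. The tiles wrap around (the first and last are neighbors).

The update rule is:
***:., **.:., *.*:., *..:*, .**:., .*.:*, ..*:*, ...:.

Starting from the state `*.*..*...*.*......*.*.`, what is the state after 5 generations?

.***......***.........

*.*****.**.**....**.*.
*............*..*...*.
**..........******.**.
..*........*..........
.***......***.........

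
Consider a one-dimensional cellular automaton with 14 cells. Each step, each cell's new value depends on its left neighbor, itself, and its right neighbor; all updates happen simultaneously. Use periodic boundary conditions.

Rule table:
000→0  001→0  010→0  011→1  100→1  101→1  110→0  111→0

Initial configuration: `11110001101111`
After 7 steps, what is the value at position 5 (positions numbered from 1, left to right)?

0

00001001011000
00000100110100
00000010101010
00000001010101
10000000101010
01000000010101
10100000001010
position 5 holds 0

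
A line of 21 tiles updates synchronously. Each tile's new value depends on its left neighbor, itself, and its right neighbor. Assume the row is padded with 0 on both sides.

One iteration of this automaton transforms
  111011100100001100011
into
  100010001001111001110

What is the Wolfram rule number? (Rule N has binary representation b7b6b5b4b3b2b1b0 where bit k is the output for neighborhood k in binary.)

11

position 1: 111 → 0  (bit 7 = 0)
position 2: 110 → 0  (bit 6 = 0)
position 3: 101 → 0  (bit 5 = 0)
position 7: 100 → 0  (bit 4 = 0)
position 0: 011 → 1  (bit 3 = 1)
position 9: 010 → 0  (bit 2 = 0)
position 8: 001 → 1  (bit 1 = 1)
position 11: 000 → 1  (bit 0 = 1)
bits b7..b0 = 00001011 = 11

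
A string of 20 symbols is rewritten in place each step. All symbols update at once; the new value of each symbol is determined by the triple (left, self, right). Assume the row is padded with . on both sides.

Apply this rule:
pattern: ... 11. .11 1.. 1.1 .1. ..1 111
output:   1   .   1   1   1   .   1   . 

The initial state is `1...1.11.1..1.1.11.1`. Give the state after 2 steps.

.111.11.1.11.1.11.1.
11..11.1.11.1.11.1.1

11..11.1.11.1.11.1.1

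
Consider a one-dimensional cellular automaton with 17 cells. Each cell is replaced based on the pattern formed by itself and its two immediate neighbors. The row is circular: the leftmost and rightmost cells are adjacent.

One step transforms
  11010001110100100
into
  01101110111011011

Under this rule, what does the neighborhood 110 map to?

1

At position 1 the neighborhood is 110; the next row has 1 there.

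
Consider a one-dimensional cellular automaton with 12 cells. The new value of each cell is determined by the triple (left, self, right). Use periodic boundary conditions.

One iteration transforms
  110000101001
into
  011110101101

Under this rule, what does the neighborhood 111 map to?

0

At position 0 the neighborhood is 111; the next row has 0 there.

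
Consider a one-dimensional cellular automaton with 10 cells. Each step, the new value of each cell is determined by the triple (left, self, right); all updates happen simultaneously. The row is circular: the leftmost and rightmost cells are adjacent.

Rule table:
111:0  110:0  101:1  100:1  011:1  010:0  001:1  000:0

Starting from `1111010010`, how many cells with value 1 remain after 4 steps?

1000101101
0101011011
1010110110
0101101101
count of 1: 6

6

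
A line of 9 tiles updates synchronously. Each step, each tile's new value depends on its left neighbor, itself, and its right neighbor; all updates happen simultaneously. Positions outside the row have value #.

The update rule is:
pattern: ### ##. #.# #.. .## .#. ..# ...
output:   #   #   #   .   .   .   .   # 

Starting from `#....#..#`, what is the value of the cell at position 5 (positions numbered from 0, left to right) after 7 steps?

#

step 1: #.##.....
step 2: ##.#.###.
step 3: ###.#.###
step 4: ####.#.##
step 5: #####.#.#
step 6: ######.#.
step 7: #######.#
position 5 holds #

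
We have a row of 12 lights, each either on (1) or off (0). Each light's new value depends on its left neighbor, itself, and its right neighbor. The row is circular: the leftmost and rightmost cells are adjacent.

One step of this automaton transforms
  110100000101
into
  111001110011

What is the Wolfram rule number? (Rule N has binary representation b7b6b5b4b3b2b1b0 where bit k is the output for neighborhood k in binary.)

position 0: 111 → 1  (bit 7 = 1)
position 1: 110 → 1  (bit 6 = 1)
position 2: 101 → 1  (bit 5 = 1)
position 4: 100 → 0  (bit 4 = 0)
position 11: 011 → 1  (bit 3 = 1)
position 3: 010 → 0  (bit 2 = 0)
position 8: 001 → 0  (bit 1 = 0)
position 5: 000 → 1  (bit 0 = 1)
bits b7..b0 = 11101001 = 233

233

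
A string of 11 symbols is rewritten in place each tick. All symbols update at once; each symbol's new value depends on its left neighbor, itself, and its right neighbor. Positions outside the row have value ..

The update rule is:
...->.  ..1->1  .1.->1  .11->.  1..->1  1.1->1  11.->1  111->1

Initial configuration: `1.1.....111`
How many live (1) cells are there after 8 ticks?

8

tick 1: 1111...1.11
tick 2: .1111.111.1
tick 3: 1.1111.1111
tick 4: 11.1111.111
tick 5: .11.1111.11
tick 6: 1.11.1111.1
tick 7: 11.11.11111
tick 8: .11.11.1111
count of 1: 8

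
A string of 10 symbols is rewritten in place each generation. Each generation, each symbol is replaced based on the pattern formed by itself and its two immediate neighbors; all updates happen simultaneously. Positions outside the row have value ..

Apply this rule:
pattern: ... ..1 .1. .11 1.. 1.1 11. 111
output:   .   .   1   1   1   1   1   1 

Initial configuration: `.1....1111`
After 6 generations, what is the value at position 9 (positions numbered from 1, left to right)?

1

.11...1111
.111..1111
.1111.1111
.111111111
.111111111  (fixed point — unchanged through generation 6)
position 9 holds 1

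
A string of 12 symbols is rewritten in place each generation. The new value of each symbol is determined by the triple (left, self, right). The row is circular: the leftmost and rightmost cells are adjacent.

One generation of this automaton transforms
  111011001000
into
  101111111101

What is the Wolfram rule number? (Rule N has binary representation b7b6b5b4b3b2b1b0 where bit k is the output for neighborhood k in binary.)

position 1: 111 → 0  (bit 7 = 0)
position 2: 110 → 1  (bit 6 = 1)
position 3: 101 → 1  (bit 5 = 1)
position 6: 100 → 1  (bit 4 = 1)
position 0: 011 → 1  (bit 3 = 1)
position 8: 010 → 1  (bit 2 = 1)
position 7: 001 → 1  (bit 1 = 1)
position 10: 000 → 0  (bit 0 = 0)
bits b7..b0 = 01111110 = 126

126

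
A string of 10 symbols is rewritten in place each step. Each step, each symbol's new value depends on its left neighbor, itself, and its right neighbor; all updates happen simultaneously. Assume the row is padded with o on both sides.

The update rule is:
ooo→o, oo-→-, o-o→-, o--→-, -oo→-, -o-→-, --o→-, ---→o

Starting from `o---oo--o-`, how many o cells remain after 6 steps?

step 1: --o-------
step 2: ----ooooo-
step 3: -oo--ooo--
step 4: ------o---
step 5: -oooo---o-
step 6: --oo--o---
count of o: 3

3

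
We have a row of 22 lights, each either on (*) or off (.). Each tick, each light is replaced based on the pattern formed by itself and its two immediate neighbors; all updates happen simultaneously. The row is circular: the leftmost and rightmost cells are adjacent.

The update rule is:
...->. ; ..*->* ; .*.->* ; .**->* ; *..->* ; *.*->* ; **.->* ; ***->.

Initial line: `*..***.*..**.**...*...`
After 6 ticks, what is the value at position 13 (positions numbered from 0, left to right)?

****.***********.***.*
...***.........***.***
*.**.**.......**.***.*
********.....*****.***
.......**...**...***..
......****.****.**.**.
position 13 holds *

*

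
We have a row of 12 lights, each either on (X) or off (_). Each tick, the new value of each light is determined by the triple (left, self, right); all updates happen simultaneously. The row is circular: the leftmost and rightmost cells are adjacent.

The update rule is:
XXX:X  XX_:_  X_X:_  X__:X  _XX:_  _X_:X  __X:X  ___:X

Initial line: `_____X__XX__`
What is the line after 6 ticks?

XXXXXXXX__XX
XXXXXXX_XX_X
XXXXXX______
_XXXX_XXXXXX
__XX___XXXX_
XX__XXX_XX_X

XX__XXX_XX_X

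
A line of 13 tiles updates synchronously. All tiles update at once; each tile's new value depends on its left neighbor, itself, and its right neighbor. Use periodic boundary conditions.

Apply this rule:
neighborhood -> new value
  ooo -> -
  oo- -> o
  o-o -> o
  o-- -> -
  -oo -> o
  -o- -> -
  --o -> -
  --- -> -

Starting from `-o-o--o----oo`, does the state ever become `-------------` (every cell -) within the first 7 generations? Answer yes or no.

o-o--------oo
oo---------o-
oo----------o
-o----------o
o------------
-------------
all cells are - at generation 6

yes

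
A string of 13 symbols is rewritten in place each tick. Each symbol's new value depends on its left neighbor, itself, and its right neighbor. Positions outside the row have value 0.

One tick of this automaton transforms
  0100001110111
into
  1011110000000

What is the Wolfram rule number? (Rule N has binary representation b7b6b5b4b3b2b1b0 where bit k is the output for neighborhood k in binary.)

position 7: 111 → 0  (bit 7 = 0)
position 8: 110 → 0  (bit 6 = 0)
position 9: 101 → 0  (bit 5 = 0)
position 2: 100 → 1  (bit 4 = 1)
position 6: 011 → 0  (bit 3 = 0)
position 1: 010 → 0  (bit 2 = 0)
position 0: 001 → 1  (bit 1 = 1)
position 3: 000 → 1  (bit 0 = 1)
bits b7..b0 = 00010011 = 19

19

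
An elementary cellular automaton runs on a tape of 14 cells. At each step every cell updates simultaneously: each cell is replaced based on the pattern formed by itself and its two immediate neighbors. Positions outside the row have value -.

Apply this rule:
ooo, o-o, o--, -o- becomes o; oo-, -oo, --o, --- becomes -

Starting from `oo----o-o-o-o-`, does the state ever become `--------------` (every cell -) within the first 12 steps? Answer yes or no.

--o---oooooooo
--oo---oooooo-
----o---oooo-o
----oo---oo-oo
------o----o--
------oo---oo-
--------o----o
--------oo---o
----------o--o
----------oo-o
------------oo
--------------
all cells are - at step 12

yes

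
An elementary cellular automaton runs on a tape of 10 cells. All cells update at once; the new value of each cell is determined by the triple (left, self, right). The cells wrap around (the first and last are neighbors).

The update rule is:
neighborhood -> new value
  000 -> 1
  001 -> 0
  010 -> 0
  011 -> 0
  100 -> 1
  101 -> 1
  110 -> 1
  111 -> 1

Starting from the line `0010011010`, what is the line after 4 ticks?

1001001101
1100100110
0110010011
1011001001

1011001001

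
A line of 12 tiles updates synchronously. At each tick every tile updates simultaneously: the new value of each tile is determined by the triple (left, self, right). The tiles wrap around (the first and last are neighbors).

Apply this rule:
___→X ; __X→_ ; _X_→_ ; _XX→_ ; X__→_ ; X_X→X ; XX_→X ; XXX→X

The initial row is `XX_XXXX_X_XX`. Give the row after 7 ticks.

XX_X_XXXX_XX

XXX_XXXX_X_X
XXXX_XXXX_X_
_XXXX_XXXX_X
X_XXXX_XXXX_
_X_XXXX_XXXX
X_X_XXXX_XXX
XX_X_XXXX_XX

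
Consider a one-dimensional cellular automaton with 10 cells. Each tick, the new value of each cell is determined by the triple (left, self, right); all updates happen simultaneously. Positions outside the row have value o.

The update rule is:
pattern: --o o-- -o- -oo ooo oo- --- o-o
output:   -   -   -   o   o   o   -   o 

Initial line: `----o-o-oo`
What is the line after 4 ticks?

-----o-ooo
------oooo
------oooo  (fixed point — unchanged through tick 4)

------oooo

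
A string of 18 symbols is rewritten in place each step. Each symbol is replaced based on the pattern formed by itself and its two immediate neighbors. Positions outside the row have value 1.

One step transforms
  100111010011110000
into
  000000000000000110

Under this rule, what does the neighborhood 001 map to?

At position 2 the neighborhood is 001; the next row has 0 there.

0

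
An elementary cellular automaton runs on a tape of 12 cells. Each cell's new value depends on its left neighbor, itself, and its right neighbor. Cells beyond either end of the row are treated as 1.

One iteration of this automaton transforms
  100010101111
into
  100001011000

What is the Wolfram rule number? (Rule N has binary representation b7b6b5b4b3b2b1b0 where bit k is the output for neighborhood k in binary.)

position 9: 111 → 0  (bit 7 = 0)
position 0: 110 → 1  (bit 6 = 1)
position 5: 101 → 1  (bit 5 = 1)
position 1: 100 → 0  (bit 4 = 0)
position 8: 011 → 1  (bit 3 = 1)
position 4: 010 → 0  (bit 2 = 0)
position 3: 001 → 0  (bit 1 = 0)
position 2: 000 → 0  (bit 0 = 0)
bits b7..b0 = 01101000 = 104

104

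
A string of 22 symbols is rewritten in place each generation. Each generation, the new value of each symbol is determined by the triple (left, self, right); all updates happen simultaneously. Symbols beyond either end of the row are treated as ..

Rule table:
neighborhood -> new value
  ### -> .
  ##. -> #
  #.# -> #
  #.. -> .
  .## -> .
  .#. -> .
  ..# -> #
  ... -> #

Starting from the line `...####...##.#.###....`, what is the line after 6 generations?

.#.##.#.##.#.##..#..#.

generation 1: ###...#.##.##.#..#.###
generation 2: ..#.##.#.##.##..#.#..#
generation 3: ##.#.##.#.##.#.#.#..#.
generation 4: .##.#.##.#.##.#.#..#..
generation 5: #.##.#.##.#.##.#..#..#
generation 6: .#.##.#.##.#.##..#..#.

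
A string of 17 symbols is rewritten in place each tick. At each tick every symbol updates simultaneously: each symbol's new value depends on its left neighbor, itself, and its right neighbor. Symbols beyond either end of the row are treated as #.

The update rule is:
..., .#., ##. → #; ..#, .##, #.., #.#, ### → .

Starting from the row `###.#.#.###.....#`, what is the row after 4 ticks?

..#.#.#...#.###..
..#.#.#.#.#...#..
..#.#.#.#.#.#.#..
..#.#.#.#.#.#.#..

..#.#.#.#.#.#.#..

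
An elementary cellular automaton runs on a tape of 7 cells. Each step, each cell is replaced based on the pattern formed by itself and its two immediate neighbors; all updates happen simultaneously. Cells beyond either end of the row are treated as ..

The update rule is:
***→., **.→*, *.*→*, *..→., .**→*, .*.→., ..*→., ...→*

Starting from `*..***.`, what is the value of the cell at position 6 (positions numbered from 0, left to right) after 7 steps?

...*.*.
**..*..
**....*
**.**..
*****.*
*...**.
..*.**.
position 6 holds .

.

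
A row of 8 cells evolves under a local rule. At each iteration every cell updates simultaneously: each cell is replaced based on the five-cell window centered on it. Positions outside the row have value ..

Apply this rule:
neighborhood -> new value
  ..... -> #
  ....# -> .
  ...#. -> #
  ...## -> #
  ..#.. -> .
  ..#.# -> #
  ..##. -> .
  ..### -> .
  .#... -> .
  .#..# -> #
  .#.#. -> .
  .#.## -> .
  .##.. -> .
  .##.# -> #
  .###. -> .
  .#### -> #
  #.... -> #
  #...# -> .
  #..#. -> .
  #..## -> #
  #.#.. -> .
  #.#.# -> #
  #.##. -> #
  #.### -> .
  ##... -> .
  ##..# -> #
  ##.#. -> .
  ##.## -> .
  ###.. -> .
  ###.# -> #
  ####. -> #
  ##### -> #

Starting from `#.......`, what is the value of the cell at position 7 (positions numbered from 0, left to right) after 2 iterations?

..######
.#.####.
position 7 holds .

.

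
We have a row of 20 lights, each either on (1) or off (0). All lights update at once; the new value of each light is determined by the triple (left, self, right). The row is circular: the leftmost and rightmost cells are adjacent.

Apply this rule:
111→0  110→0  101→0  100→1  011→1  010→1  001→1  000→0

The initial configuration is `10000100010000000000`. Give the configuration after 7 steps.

11001110111000000001
00111000100100000011
11100101111110000110
10011101000001001100
11110001100011111011
00001011010110000010
00011010010101000111

00011010010101000111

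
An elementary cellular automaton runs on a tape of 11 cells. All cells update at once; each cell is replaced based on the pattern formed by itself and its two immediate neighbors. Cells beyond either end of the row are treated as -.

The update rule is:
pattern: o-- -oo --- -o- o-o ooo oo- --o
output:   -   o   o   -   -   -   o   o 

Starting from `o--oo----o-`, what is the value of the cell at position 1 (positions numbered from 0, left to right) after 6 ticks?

-

--ooo-ooo--
ooo-o-o-o-o
o-o--------
----ooooooo
ooooo-----o
o---o-oooo-
position 1 holds -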